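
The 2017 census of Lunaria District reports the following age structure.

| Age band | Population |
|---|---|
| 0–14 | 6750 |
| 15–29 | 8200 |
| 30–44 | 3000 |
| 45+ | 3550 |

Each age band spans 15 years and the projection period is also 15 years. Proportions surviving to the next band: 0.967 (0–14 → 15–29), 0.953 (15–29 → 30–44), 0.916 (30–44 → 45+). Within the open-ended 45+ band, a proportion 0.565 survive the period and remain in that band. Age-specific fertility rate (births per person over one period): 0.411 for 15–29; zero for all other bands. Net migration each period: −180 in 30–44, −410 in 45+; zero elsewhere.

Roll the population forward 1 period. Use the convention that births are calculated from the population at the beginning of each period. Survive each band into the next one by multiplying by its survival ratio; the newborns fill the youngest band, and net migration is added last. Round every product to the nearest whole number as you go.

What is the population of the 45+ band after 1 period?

Numbering the groups 1..4 from youngest to oldest:
Period 1.
Births: 8200 × 0.411 = 3370
Group 2: 6750 × 0.967 = 6527
Group 3: 8200 × 0.953 = 7815
Group 4: 3000 × 0.916 + 3550 × 0.565 = 2748 + 2006 = 4754
Net migration: Group 3 − 180 → 7635; Group 4 − 410 → 4344
Giving 3370 / 6527 / 7635 / 4344.

4344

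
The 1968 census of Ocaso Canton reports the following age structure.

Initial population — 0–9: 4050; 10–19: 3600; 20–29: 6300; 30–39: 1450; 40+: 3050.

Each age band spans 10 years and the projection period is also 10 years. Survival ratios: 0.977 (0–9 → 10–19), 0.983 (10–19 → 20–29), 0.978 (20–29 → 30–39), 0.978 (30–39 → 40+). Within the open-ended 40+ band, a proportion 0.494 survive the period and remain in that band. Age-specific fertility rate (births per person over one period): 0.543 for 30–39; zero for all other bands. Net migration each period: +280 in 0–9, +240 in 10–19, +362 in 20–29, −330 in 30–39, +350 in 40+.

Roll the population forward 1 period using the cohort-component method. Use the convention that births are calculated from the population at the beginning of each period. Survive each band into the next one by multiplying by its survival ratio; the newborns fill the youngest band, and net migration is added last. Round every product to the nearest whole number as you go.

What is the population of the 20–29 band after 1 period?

3901

Period 1.
Births: 1450 × 0.543 = 787
10–19: 4050 × 0.977 = 3957
20–29: 3600 × 0.983 = 3539
30–39: 6300 × 0.978 = 6161
40+: 1450 × 0.978 + 3050 × 0.494 = 1418 + 1507 = 2925
Net migration: 0–9 + 280 → 1067; 10–19 + 240 → 4197; 20–29 + 362 → 3901; 30–39 − 330 → 5831; 40+ + 350 → 3275
Population now: 0–9=1067, 10–19=4197, 20–29=3901, 30–39=5831, 40+=3275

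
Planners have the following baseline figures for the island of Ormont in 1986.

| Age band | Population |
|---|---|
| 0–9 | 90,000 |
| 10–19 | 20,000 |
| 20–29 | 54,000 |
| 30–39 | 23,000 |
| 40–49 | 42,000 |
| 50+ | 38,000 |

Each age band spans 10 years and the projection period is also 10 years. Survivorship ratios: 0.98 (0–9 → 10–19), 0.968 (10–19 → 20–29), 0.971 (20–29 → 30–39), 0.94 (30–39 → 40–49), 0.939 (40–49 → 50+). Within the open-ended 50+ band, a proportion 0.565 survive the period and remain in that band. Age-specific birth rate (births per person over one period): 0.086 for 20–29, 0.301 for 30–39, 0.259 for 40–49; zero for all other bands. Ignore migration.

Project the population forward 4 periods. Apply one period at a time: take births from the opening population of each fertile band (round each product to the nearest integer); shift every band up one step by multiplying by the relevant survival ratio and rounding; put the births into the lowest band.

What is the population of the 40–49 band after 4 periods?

77928

Call the bands 1 to 6, youngest first.
Period 1:
Births: 54000 * 0.086 = 4644, 23000 * 0.301 = 6923, 42000 * 0.259 = 10878 — total 22445
Band 2: 90000 * 0.98 = 88200
Band 3: 20000 * 0.968 = 19360
Band 4: 54000 * 0.971 = 52434
Band 5: 23000 * 0.94 = 21620
Band 6: 42000 * 0.939 + 38000 * 0.565 = 39438 + 21470 = 60908
Population now: 0–9=22445, 10–19=88200, 20–29=19360, 30–39=52434, 40–49=21620, 50+=60908
Period 2:
Births: 19360 * 0.086 = 1665, 52434 * 0.301 = 15783, 21620 * 0.259 = 5600 — total 23048
Band 2: 22445 * 0.98 = 21996
Band 3: 88200 * 0.968 = 85378
Band 4: 19360 * 0.971 = 18799
Band 5: 52434 * 0.94 = 49288
Band 6: 21620 * 0.939 + 60908 * 0.565 = 20301 + 34413 = 54714
Population now: 0–9=23048, 10–19=21996, 20–29=85378, 30–39=18799, 40–49=49288, 50+=54714
Period 3:
Births: 85378 * 0.086 = 7343, 18799 * 0.301 = 5658, 49288 * 0.259 = 12766 — total 25767
Band 2: 23048 * 0.98 = 22587
Band 3: 21996 * 0.968 = 21292
Band 4: 85378 * 0.971 = 82902
Band 5: 18799 * 0.94 = 17671
Band 6: 49288 * 0.939 + 54714 * 0.565 = 46281 + 30913 = 77194
Population now: 0–9=25767, 10–19=22587, 20–29=21292, 30–39=82902, 40–49=17671, 50+=77194
Period 4:
Births: 21292 * 0.086 = 1831, 82902 * 0.301 = 24954, 17671 * 0.259 = 4577 — total 31362
Band 2: 25767 * 0.98 = 25252
Band 3: 22587 * 0.968 = 21864
Band 4: 21292 * 0.971 = 20675
Band 5: 82902 * 0.94 = 77928
Band 6: 17671 * 0.939 + 77194 * 0.565 = 16593 + 43615 = 60208
Population now: 0–9=31362, 10–19=25252, 20–29=21864, 30–39=20675, 40–49=77928, 50+=60208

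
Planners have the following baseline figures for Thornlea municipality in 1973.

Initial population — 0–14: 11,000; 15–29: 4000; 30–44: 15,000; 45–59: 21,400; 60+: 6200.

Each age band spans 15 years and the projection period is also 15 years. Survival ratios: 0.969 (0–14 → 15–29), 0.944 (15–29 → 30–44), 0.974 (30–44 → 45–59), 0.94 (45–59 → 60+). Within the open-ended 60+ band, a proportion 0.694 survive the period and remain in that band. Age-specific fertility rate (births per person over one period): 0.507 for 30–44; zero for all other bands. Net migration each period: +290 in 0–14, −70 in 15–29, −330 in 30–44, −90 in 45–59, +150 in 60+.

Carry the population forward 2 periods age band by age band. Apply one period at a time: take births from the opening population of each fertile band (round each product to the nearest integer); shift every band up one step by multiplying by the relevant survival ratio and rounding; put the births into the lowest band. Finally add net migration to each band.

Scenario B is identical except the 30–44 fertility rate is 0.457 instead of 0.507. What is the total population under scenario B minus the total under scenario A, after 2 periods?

Call the groups 1 to 5, youngest first.
After projecting period 1:
Births: 15000 × 0.507 = 7605
Group 2: 11000 × 0.969 = 10659
Group 3: 4000 × 0.944 = 3776
Group 4: 15000 × 0.974 = 14610
Group 5: 21400 × 0.94 + 6200 × 0.694 = 20116 + 4303 = 24419
Net migration: Group 1 + 290 → 7895; Group 2 − 70 → 10589; Group 3 − 330 → 3446; Group 4 − 90 → 14520; Group 5 + 150 → 24569
→ [7895, 10589, 3446, 14520, 24569]
After projecting period 2:
Births: 3446 × 0.507 = 1747
Group 2: 7895 × 0.969 = 7650
Group 3: 10589 × 0.944 = 9996
Group 4: 3446 × 0.974 = 3356
Group 5: 14520 × 0.94 + 24569 × 0.694 = 13649 + 17051 = 30700
Net migration: Group 1 + 290 → 2037; Group 2 − 70 → 7580; Group 3 − 330 → 9666; Group 4 − 90 → 3266; Group 5 + 150 → 30850
→ [2037, 7580, 9666, 3266, 30850]
Scenario A total after 2 periods: 53399
Scenario B projection —
After projecting period 1:
Births: 15000 × 0.457 = 6855
Group 2: 11000 × 0.969 = 10659
Group 3: 4000 × 0.944 = 3776
Group 4: 15000 × 0.974 = 14610
Group 5: 21400 × 0.94 + 6200 × 0.694 = 20116 + 4303 = 24419
Net migration: Group 1 + 290 → 7145; Group 2 − 70 → 10589; Group 3 − 330 → 3446; Group 4 − 90 → 14520; Group 5 + 150 → 24569
→ [7145, 10589, 3446, 14520, 24569]
After projecting period 2:
Births: 3446 × 0.457 = 1575
Group 2: 7145 × 0.969 = 6924
Group 3: 10589 × 0.944 = 9996
Group 4: 3446 × 0.974 = 3356
Group 5: 14520 × 0.94 + 24569 × 0.694 = 13649 + 17051 = 30700
Net migration: Group 1 + 290 → 1865; Group 2 − 70 → 6854; Group 3 − 330 → 9666; Group 4 − 90 → 3266; Group 5 + 150 → 30850
→ [1865, 6854, 9666, 3266, 30850]
Scenario B total after 2 periods: 52501
Difference B − A = 52501 − 53399 = -898

-898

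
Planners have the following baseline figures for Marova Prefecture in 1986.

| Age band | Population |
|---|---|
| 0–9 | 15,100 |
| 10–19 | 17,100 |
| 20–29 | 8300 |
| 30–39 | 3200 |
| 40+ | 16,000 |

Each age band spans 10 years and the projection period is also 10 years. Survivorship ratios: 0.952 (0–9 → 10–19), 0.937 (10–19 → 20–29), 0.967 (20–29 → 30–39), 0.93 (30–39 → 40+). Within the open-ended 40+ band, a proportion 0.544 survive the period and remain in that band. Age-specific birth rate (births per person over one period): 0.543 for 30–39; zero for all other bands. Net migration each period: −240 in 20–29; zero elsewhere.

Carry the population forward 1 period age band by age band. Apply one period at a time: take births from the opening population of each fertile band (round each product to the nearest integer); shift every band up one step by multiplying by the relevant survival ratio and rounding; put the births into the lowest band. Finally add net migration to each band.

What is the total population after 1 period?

After projecting period 1:
Births: 3200 * 0.543 = 1738
10–19: 15100 * 0.952 = 14375
20–29: 17100 * 0.937 = 16023
30–39: 8300 * 0.967 = 8026
40+: 3200 * 0.93 + 16000 * 0.544 = 2976 + 8704 = 11680
Net migration: 20–29 − 240 → 15783
Giving 1738 / 14375 / 15783 / 8026 / 11680.
Total after period 1: 1738 + 14375 + 15783 + 8026 + 11680 = 51602

51602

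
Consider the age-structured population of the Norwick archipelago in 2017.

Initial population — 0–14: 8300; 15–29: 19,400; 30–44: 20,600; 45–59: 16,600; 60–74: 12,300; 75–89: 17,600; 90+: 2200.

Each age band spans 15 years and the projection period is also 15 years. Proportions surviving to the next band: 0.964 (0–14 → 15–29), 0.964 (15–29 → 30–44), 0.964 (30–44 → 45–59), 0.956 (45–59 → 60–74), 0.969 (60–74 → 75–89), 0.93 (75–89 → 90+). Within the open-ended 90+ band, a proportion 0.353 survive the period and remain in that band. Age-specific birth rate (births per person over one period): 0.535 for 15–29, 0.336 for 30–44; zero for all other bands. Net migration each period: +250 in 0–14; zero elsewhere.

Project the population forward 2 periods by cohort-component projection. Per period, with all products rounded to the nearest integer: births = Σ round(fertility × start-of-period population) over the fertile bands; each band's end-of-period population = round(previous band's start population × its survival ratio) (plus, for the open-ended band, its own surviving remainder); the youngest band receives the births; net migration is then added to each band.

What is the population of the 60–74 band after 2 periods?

Period 1:
Births: 19400 × 0.535 = 10379  |  20600 × 0.336 = 6922 → 17301
15–29: 8300 × 0.964 = 8001
30–44: 19400 × 0.964 = 18702
45–59: 20600 × 0.964 = 19858
60–74: 16600 × 0.956 = 15870
75–89: 12300 × 0.969 = 11919
90+: 17600 × 0.93 + 2200 × 0.353 = 16368 + 777 = 17145
Net migration: 0–14 + 250 → 17551
Giving 17551 / 8001 / 18702 / 19858 / 15870 / 11919 / 17145.
Period 2:
Births: 8001 × 0.535 = 4281  |  18702 × 0.336 = 6284 → 10565
15–29: 17551 × 0.964 = 16919
30–44: 8001 × 0.964 = 7713
45–59: 18702 × 0.964 = 18029
60–74: 19858 × 0.956 = 18984
75–89: 15870 × 0.969 = 15378
90+: 11919 × 0.93 + 17145 × 0.353 = 11085 + 6052 = 17137
Net migration: 0–14 + 250 → 10815
Giving 10815 / 16919 / 7713 / 18029 / 18984 / 15378 / 17137.

18984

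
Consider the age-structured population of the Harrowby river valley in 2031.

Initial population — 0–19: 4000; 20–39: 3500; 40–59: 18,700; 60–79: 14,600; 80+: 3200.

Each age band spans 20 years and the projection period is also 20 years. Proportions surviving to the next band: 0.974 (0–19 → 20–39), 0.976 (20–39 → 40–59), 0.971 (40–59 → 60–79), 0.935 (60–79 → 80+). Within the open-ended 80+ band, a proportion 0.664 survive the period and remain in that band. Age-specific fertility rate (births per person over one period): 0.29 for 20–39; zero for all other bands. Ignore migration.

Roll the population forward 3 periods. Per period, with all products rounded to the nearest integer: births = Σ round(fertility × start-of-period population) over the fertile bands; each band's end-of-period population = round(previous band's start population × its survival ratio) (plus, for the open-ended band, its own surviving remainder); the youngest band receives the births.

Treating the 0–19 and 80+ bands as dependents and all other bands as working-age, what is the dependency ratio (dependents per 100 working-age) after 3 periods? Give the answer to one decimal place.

— Period 1 —
Births: 3500 × 0.29 = 1015
20–39: 4000 × 0.974 = 3896
40–59: 3500 × 0.976 = 3416
60–79: 18700 × 0.971 = 18158
80+: 14600 × 0.935 + 3200 × 0.664 = 13651 + 2125 = 15776
End of period: [1015, 3896, 3416, 18158, 15776]
— Period 2 —
Births: 3896 × 0.29 = 1130
20–39: 1015 × 0.974 = 989
40–59: 3896 × 0.976 = 3802
60–79: 3416 × 0.971 = 3317
80+: 18158 × 0.935 + 15776 × 0.664 = 16978 + 10475 = 27453
End of period: [1130, 989, 3802, 3317, 27453]
— Period 3 —
Births: 989 × 0.29 = 287
20–39: 1130 × 0.974 = 1101
40–59: 989 × 0.976 = 965
60–79: 3802 × 0.971 = 3692
80+: 3317 × 0.935 + 27453 × 0.664 = 3101 + 18229 = 21330
End of period: [287, 1101, 965, 3692, 21330]
Dependents (band 0–19 + band 80+) = 287 + 21330 = 21617; working-age = 5758; ratio = 21617/5758 × 100 = 375.4

375.4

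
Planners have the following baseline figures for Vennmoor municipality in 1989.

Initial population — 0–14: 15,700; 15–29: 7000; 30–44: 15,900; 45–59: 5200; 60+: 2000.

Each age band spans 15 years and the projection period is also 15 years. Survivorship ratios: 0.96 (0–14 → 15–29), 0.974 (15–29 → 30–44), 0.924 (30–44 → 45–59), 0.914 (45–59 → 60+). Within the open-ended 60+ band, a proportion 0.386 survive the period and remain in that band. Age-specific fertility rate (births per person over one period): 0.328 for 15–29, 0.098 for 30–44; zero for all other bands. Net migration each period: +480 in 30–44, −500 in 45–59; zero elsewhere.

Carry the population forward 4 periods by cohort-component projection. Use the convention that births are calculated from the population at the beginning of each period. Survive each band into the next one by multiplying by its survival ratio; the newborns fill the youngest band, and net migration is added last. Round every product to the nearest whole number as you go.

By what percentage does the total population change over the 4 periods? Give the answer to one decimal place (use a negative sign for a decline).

Let band 1 be 0–14 through band 5 = 60+.
Period 1.
Births: 7000 × 0.328 = 2296 ; 15900 × 0.098 = 1558 → 3854
Band 2: 15700 × 0.96 = 15072
Band 3: 7000 × 0.974 = 6818
Band 4: 15900 × 0.924 = 14692
Band 5: 5200 × 0.914 + 2000 × 0.386 = 4753 + 772 = 5525
Net migration: Band 3 + 480 → 7298; Band 4 − 500 → 14192
Population now: 0–14=3854, 15–29=15072, 30–44=7298, 45–59=14192, 60+=5525
Period 2.
Births: 15072 × 0.328 = 4944 ; 7298 × 0.098 = 715 → 5659
Band 2: 3854 × 0.96 = 3700
Band 3: 15072 × 0.974 = 14680
Band 4: 7298 × 0.924 = 6743
Band 5: 14192 × 0.914 + 5525 × 0.386 = 12971 + 2133 = 15104
Net migration: Band 3 + 480 → 15160; Band 4 − 500 → 6243
Population now: 0–14=5659, 15–29=3700, 30–44=15160, 45–59=6243, 60+=15104
Period 3.
Births: 3700 × 0.328 = 1214 ; 15160 × 0.098 = 1486 → 2700
Band 2: 5659 × 0.96 = 5433
Band 3: 3700 × 0.974 = 3604
Band 4: 15160 × 0.924 = 14008
Band 5: 6243 × 0.914 + 15104 × 0.386 = 5706 + 5830 = 11536
Net migration: Band 3 + 480 → 4084; Band 4 − 500 → 13508
Population now: 0–14=2700, 15–29=5433, 30–44=4084, 45–59=13508, 60+=11536
Period 4.
Births: 5433 × 0.328 = 1782 ; 4084 × 0.098 = 400 → 2182
Band 2: 2700 × 0.96 = 2592
Band 3: 5433 × 0.974 = 5292
Band 4: 4084 × 0.924 = 3774
Band 5: 13508 × 0.914 + 11536 × 0.386 = 12346 + 4453 = 16799
Net migration: Band 3 + 480 → 5772; Band 4 − 500 → 3274
Population now: 0–14=2182, 15–29=2592, 30–44=5772, 45–59=3274, 60+=16799
Total: 45800 → 30619; change = -15181; percentage change = -33.1%

-33.1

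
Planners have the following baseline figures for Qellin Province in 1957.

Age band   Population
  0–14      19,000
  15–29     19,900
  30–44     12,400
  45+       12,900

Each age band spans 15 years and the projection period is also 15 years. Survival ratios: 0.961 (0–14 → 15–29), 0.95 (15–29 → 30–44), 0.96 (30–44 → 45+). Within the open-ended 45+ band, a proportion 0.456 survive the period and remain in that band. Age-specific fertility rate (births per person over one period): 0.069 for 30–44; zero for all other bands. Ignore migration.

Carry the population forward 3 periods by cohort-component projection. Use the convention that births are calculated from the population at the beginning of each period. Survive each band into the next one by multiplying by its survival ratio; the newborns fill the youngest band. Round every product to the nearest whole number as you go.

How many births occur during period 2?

— Period 1 —
Births: 12400 * 0.069 = 856
15–29: 19000 * 0.961 = 18259
30–44: 19900 * 0.95 = 18905
45+: 12400 * 0.96 + 12900 * 0.456 = 11904 + 5882 = 17786
Population now: 0–14=856, 15–29=18259, 30–44=18905, 45+=17786
— Period 2 —
Births: 18905 * 0.069 = 1304
15–29: 856 * 0.961 = 823
30–44: 18259 * 0.95 = 17346
45+: 18905 * 0.96 + 17786 * 0.456 = 18149 + 8110 = 26259
Population now: 0–14=1304, 15–29=823, 30–44=17346, 45+=26259

1304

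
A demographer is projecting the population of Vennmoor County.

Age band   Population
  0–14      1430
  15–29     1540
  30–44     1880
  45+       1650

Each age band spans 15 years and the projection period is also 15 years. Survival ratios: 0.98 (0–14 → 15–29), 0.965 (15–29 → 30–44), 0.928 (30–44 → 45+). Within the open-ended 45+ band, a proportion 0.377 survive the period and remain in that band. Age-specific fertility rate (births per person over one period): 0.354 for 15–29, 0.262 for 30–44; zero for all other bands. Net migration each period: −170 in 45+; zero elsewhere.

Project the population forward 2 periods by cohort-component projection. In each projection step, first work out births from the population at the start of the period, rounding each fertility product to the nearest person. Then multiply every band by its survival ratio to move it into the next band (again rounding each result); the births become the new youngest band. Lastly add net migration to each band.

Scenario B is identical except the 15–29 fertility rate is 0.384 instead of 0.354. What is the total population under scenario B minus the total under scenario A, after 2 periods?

87

Let group 1 be 0–14 through group 4 = 45+.
After projecting period 1:
Births: 1540 * 0.354 = 545, 1880 * 0.262 = 493 → total 1038
Group 2: 1430 * 0.98 = 1401
Group 3: 1540 * 0.965 = 1486
Group 4: 1880 * 0.928 + 1650 * 0.377 = 1745 + 622 = 2367
Net migration: Group 4 − 170 → 2197
Giving 1038 / 1401 / 1486 / 2197.
After projecting period 2:
Births: 1401 * 0.354 = 496, 1486 * 0.262 = 389 → total 885
Group 2: 1038 * 0.98 = 1017
Group 3: 1401 * 0.965 = 1352
Group 4: 1486 * 0.928 + 2197 * 0.377 = 1379 + 828 = 2207
Net migration: Group 4 − 170 → 2037
Giving 885 / 1017 / 1352 / 2037.
Scenario A total after 2 periods: 5291
Scenario B projection —
After projecting period 1:
Births: 1540 * 0.384 = 591, 1880 * 0.262 = 493 → total 1084
Group 2: 1430 * 0.98 = 1401
Group 3: 1540 * 0.965 = 1486
Group 4: 1880 * 0.928 + 1650 * 0.377 = 1745 + 622 = 2367
Net migration: Group 4 − 170 → 2197
Giving 1084 / 1401 / 1486 / 2197.
After projecting period 2:
Births: 1401 * 0.384 = 538, 1486 * 0.262 = 389 → total 927
Group 2: 1084 * 0.98 = 1062
Group 3: 1401 * 0.965 = 1352
Group 4: 1486 * 0.928 + 2197 * 0.377 = 1379 + 828 = 2207
Net migration: Group 4 − 170 → 2037
Giving 927 / 1062 / 1352 / 2037.
Scenario B total after 2 periods: 5378
Difference B − A = 5378 − 5291 = 87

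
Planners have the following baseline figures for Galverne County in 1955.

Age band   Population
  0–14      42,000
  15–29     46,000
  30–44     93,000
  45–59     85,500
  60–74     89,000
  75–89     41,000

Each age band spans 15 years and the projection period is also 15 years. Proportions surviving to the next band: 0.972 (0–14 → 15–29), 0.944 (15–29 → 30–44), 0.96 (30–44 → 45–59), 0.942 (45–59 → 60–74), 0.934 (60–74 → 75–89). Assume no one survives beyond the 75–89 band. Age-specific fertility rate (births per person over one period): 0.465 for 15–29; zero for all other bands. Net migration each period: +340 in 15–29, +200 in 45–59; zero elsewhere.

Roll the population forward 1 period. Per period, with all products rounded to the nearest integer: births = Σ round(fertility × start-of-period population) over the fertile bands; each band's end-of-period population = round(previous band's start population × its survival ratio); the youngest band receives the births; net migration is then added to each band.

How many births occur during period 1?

21390

Let group 1 be 0–14 through group 6 = 75–89.
Period 1.
Births: 46000 * 0.465 = 21390
Group 2: 42000 * 0.972 = 40824
Group 3: 46000 * 0.944 = 43424
Group 4: 93000 * 0.96 = 89280
Group 5: 85500 * 0.942 = 80541
Group 6: 89000 * 0.934 = 83126
Net migration: Group 2 + 340 → 41164; Group 4 + 200 → 89480
Giving 21390 / 41164 / 43424 / 89480 / 80541 / 83126.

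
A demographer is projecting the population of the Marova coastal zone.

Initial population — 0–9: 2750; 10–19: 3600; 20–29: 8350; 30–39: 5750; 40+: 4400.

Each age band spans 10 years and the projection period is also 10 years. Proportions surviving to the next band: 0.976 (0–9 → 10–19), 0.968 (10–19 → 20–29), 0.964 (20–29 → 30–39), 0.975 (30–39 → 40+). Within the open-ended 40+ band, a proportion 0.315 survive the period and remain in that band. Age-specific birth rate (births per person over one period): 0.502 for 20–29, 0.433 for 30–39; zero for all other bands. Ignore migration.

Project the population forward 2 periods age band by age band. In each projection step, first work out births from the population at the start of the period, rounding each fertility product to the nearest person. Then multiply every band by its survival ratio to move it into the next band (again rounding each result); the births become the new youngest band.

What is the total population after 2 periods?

27764

(Bands numbered youngest = 1 to oldest = 5.)
Period 1.
Births: 8350 × 0.502 = 4192  |  5750 × 0.433 = 2490 → 6682
Band 2: 2750 × 0.976 = 2684
Band 3: 3600 × 0.968 = 3485
Band 4: 8350 × 0.964 = 8049
Band 5: 5750 × 0.975 + 4400 × 0.315 = 5606 + 1386 = 6992
Population now: 0–9=6682, 10–19=2684, 20–29=3485, 30–39=8049, 40+=6992
Period 2.
Births: 3485 × 0.502 = 1749  |  8049 × 0.433 = 3485 → 5234
Band 2: 6682 × 0.976 = 6522
Band 3: 2684 × 0.968 = 2598
Band 4: 3485 × 0.964 = 3360
Band 5: 8049 × 0.975 + 6992 × 0.315 = 7848 + 2202 = 10050
Population now: 0–9=5234, 10–19=6522, 20–29=2598, 30–39=3360, 40+=10050
Total after period 2: 5234 + 6522 + 2598 + 3360 + 10050 = 27764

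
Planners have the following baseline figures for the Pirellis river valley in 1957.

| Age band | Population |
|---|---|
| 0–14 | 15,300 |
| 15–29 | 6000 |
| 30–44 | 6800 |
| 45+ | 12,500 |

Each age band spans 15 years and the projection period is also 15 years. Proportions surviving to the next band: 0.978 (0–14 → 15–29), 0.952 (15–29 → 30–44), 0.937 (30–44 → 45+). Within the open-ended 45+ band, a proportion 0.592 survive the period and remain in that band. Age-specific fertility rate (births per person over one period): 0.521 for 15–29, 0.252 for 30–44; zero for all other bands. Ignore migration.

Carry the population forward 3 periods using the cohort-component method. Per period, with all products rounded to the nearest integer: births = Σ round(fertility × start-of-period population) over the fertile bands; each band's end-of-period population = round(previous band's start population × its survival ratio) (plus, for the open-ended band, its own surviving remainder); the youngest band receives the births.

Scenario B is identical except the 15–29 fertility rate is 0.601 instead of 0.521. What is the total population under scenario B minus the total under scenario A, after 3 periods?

[period 1]
Births: 6000 × 0.521 = 3126  |  6800 × 0.252 = 1714 → total 4840
15–29: 15300 × 0.978 = 14963
30–44: 6000 × 0.952 = 5712
45+: 6800 × 0.937 + 12500 × 0.592 = 6372 + 7400 = 13772
Population now: 0–14=4840, 15–29=14963, 30–44=5712, 45+=13772
[period 2]
Births: 14963 × 0.521 = 7796  |  5712 × 0.252 = 1439 → total 9235
15–29: 4840 × 0.978 = 4734
30–44: 14963 × 0.952 = 14245
45+: 5712 × 0.937 + 13772 × 0.592 = 5352 + 8153 = 13505
Population now: 0–14=9235, 15–29=4734, 30–44=14245, 45+=13505
[period 3]
Births: 4734 × 0.521 = 2466  |  14245 × 0.252 = 3590 → total 6056
15–29: 9235 × 0.978 = 9032
30–44: 4734 × 0.952 = 4507
45+: 14245 × 0.937 + 13505 × 0.592 = 13348 + 7995 = 21343
Population now: 0–14=6056, 15–29=9032, 30–44=4507, 45+=21343
Scenario A total after 3 periods: 40938
Scenario B projection —
[period 1]
Births: 6000 × 0.601 = 3606  |  6800 × 0.252 = 1714 → total 5320
15–29: 15300 × 0.978 = 14963
30–44: 6000 × 0.952 = 5712
45+: 6800 × 0.937 + 12500 × 0.592 = 6372 + 7400 = 13772
Population now: 0–14=5320, 15–29=14963, 30–44=5712, 45+=13772
[period 2]
Births: 14963 × 0.601 = 8993  |  5712 × 0.252 = 1439 → total 10432
15–29: 5320 × 0.978 = 5203
30–44: 14963 × 0.952 = 14245
45+: 5712 × 0.937 + 13772 × 0.592 = 5352 + 8153 = 13505
Population now: 0–14=10432, 15–29=5203, 30–44=14245, 45+=13505
[period 3]
Births: 5203 × 0.601 = 3127  |  14245 × 0.252 = 3590 → total 6717
15–29: 10432 × 0.978 = 10202
30–44: 5203 × 0.952 = 4953
45+: 14245 × 0.937 + 13505 × 0.592 = 13348 + 7995 = 21343
Population now: 0–14=6717, 15–29=10202, 30–44=4953, 45+=21343
Scenario B total after 3 periods: 43215
Difference B − A = 43215 − 40938 = 2277

2277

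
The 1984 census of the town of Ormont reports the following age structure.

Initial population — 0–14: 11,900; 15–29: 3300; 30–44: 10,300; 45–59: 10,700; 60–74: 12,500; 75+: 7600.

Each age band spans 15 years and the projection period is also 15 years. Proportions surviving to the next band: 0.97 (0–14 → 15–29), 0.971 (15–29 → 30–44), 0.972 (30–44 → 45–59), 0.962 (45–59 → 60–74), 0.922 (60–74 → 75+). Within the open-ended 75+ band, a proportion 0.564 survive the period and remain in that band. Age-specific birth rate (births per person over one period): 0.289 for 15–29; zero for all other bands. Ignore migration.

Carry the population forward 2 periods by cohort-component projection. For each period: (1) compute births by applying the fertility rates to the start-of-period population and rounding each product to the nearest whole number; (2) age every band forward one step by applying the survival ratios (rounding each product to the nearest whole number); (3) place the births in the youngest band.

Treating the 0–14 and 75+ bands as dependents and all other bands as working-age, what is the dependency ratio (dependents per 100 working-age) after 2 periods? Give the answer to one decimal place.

87.4

Call the groups 1 to 6, youngest first.
After projecting period 1:
Births: 3300 × 0.289 = 954
Group 2: 11900 × 0.97 = 11543
Group 3: 3300 × 0.971 = 3204
Group 4: 10300 × 0.972 = 10012
Group 5: 10700 × 0.962 = 10293
Group 6: 12500 × 0.922 + 7600 × 0.564 = 11525 + 4286 = 15811
Giving 954 / 11543 / 3204 / 10012 / 10293 / 15811.
After projecting period 2:
Births: 11543 × 0.289 = 3336
Group 2: 954 × 0.97 = 925
Group 3: 11543 × 0.971 = 11208
Group 4: 3204 × 0.972 = 3114
Group 5: 10012 × 0.962 = 9632
Group 6: 10293 × 0.922 + 15811 × 0.564 = 9490 + 8917 = 18407
Giving 3336 / 925 / 11208 / 3114 / 9632 / 18407.
Dependents (band 0–14 + band 75+) = 3336 + 18407 = 21743; working-age = 24879; ratio = 21743/24879 × 100 = 87.4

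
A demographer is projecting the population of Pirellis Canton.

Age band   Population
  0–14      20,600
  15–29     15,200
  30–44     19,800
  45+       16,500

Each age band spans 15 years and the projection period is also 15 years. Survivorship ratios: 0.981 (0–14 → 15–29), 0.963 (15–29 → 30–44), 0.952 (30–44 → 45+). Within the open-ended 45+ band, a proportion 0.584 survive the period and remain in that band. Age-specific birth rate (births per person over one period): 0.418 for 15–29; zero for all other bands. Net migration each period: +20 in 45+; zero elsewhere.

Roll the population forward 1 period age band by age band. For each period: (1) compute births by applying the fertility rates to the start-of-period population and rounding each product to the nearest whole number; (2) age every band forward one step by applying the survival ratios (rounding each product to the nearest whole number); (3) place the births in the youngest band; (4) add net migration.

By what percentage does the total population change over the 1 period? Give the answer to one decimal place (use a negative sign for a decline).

Period 1.
Births: 15200 × 0.418 = 6354
15–29: 20600 × 0.981 = 20209
30–44: 15200 × 0.963 = 14638
45+: 19800 × 0.952 + 16500 × 0.584 = 18850 + 9636 = 28486
Net migration: 45+ + 20 → 28506
Population now: 0–14=6354, 15–29=20209, 30–44=14638, 45+=28506
Total: 72100 → 69707; change = -2393; percentage change = -3.3%

-3.3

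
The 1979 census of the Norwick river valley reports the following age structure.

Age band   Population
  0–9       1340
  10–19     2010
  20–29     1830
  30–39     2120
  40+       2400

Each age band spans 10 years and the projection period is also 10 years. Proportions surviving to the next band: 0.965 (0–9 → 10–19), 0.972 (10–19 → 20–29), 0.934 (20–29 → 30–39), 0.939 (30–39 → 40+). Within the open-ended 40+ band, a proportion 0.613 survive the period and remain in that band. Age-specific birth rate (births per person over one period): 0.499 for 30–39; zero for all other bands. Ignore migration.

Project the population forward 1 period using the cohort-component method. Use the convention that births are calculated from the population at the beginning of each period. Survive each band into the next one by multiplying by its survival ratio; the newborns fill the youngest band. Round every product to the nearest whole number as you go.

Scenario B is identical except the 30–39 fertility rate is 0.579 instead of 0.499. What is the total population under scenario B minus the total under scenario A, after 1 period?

169

(Bands numbered youngest = 1 to oldest = 5.)
After projecting period 1:
Births: 2120 × 0.499 = 1058
Band 2: 1340 × 0.965 = 1293
Band 3: 2010 × 0.972 = 1954
Band 4: 1830 × 0.934 = 1709
Band 5: 2120 × 0.939 + 2400 × 0.613 = 1991 + 1471 = 3462
Giving 1058 / 1293 / 1954 / 1709 / 3462.
Scenario A total after 1 period: 9476
Scenario B projection —
After projecting period 1:
Births: 2120 × 0.579 = 1227
Band 2: 1340 × 0.965 = 1293
Band 3: 2010 × 0.972 = 1954
Band 4: 1830 × 0.934 = 1709
Band 5: 2120 × 0.939 + 2400 × 0.613 = 1991 + 1471 = 3462
Giving 1227 / 1293 / 1954 / 1709 / 3462.
Scenario B total after 1 period: 9645
Difference B − A = 9645 − 9476 = 169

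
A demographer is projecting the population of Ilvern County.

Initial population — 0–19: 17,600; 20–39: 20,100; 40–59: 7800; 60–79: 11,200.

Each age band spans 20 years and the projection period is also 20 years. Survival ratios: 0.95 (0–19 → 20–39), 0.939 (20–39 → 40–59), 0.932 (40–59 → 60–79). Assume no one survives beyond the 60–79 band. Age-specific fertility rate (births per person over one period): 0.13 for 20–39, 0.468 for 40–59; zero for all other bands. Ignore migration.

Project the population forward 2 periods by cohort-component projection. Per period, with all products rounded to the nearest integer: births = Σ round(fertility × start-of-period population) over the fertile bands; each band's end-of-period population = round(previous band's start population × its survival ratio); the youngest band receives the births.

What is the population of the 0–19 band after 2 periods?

After projecting period 1:
Births: 20100 × 0.13 = 2613  |  7800 × 0.468 = 3650 ⇒ total 6263
20–39: 17600 × 0.95 = 16720
40–59: 20100 × 0.939 = 18874
60–79: 7800 × 0.932 = 7270
Giving 6263 / 16720 / 18874 / 7270.
After projecting period 2:
Births: 16720 × 0.13 = 2174  |  18874 × 0.468 = 8833 ⇒ total 11007
20–39: 6263 × 0.95 = 5950
40–59: 16720 × 0.939 = 15700
60–79: 18874 × 0.932 = 17591
Giving 11007 / 5950 / 15700 / 17591.

11007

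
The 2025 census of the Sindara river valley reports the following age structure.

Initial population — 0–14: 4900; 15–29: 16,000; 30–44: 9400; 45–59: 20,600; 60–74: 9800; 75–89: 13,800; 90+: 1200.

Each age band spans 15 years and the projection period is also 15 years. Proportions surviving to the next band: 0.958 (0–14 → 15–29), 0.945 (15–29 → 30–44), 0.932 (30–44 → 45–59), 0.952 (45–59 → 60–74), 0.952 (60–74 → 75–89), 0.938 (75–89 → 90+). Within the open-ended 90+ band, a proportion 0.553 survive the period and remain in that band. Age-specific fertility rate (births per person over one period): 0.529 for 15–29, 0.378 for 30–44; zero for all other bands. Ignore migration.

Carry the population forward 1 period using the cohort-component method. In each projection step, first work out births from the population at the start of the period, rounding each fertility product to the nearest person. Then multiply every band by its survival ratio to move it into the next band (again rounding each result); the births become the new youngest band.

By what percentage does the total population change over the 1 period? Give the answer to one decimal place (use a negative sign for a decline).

— Period 1 —
Births: 16000 * 0.529 = 8464 ; 9400 * 0.378 = 3553 → total 12017
15–29: 4900 * 0.958 = 4694
30–44: 16000 * 0.945 = 15120
45–59: 9400 * 0.932 = 8761
60–74: 20600 * 0.952 = 19611
75–89: 9800 * 0.952 = 9330
90+: 13800 * 0.938 + 1200 * 0.553 = 12944 + 664 = 13608
Population now: 0–14=12017, 15–29=4694, 30–44=15120, 45–59=8761, 60–74=19611, 75–89=9330, 90+=13608
Total: 75700 → 83141; change = 7441; percentage change = 9.8%

9.8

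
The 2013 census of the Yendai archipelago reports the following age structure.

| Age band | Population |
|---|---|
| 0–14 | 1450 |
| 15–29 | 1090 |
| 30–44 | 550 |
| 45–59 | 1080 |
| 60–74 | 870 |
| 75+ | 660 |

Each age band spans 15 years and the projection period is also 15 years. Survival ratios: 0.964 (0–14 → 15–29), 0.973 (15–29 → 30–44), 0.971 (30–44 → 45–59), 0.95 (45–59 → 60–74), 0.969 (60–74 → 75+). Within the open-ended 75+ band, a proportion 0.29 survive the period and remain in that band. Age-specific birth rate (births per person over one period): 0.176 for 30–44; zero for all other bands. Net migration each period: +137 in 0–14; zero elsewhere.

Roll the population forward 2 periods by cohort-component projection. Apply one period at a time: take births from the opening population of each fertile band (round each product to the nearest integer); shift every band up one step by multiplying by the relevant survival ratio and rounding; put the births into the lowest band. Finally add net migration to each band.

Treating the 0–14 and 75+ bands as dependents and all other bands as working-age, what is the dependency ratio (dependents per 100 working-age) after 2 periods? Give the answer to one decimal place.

After projecting period 1:
Births: 550 * 0.176 = 97
15–29: 1450 * 0.964 = 1398
30–44: 1090 * 0.973 = 1061
45–59: 550 * 0.971 = 534
60–74: 1080 * 0.95 = 1026
75+: 870 * 0.969 + 660 * 0.29 = 843 + 191 = 1034
Net migration: 0–14 + 137 → 234
Giving 234 / 1398 / 1061 / 534 / 1026 / 1034.
After projecting period 2:
Births: 1061 * 0.176 = 187
15–29: 234 * 0.964 = 226
30–44: 1398 * 0.973 = 1360
45–59: 1061 * 0.971 = 1030
60–74: 534 * 0.95 = 507
75+: 1026 * 0.969 + 1034 * 0.29 = 994 + 300 = 1294
Net migration: 0–14 + 137 → 324
Giving 324 / 226 / 1360 / 1030 / 507 / 1294.
Dependents (band 0–14 + band 75+) = 324 + 1294 = 1618; working-age = 3123; ratio = 1618/3123 × 100 = 51.8

51.8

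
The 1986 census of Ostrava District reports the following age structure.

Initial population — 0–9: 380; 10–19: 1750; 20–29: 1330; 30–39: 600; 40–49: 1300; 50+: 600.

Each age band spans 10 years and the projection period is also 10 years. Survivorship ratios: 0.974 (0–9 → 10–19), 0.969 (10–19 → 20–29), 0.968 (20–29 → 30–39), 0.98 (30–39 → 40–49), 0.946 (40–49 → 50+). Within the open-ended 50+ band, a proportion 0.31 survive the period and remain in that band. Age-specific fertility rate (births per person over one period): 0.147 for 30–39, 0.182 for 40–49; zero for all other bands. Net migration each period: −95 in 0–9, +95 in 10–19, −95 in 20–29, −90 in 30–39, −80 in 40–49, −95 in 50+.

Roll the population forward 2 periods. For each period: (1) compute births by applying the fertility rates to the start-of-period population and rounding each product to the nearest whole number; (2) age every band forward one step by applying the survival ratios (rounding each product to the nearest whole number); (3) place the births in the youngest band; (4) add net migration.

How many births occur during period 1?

325

Period 1.
Births: 600 × 0.147 = 88 ; 1300 × 0.182 = 237 → 325
10–19: 380 × 0.974 = 370
20–29: 1750 × 0.969 = 1696
30–39: 1330 × 0.968 = 1287
40–49: 600 × 0.98 = 588
50+: 1300 × 0.946 + 600 × 0.31 = 1230 + 186 = 1416
Net migration: 0–9 − 95 → 230; 10–19 + 95 → 465; 20–29 − 95 → 1601; 30–39 − 90 → 1197; 40–49 − 80 → 508; 50+ − 95 → 1321
Population now: 0–9=230, 10–19=465, 20–29=1601, 30–39=1197, 40–49=508, 50+=1321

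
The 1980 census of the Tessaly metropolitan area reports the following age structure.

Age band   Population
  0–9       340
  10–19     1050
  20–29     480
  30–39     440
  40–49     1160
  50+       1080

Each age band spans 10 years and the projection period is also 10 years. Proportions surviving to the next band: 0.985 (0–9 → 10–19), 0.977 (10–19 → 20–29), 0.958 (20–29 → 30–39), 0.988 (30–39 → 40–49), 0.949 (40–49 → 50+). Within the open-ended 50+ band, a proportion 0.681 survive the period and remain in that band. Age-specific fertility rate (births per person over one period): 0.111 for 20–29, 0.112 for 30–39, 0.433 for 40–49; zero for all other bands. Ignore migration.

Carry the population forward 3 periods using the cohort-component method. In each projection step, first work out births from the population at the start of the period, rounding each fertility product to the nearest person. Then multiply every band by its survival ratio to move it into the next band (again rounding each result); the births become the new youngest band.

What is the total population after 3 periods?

4121

Numbering the groups 1..6 from youngest to oldest:
[period 1]
Births: 480 * 0.111 = 53  |  440 * 0.112 = 49  |  1160 * 0.433 = 502 ⇒ total 604
Group 2: 340 * 0.985 = 335
Group 3: 1050 * 0.977 = 1026
Group 4: 480 * 0.958 = 460
Group 5: 440 * 0.988 = 435
Group 6: 1160 * 0.949 + 1080 * 0.681 = 1101 + 735 = 1836
Population now: 0–9=604, 10–19=335, 20–29=1026, 30–39=460, 40–49=435, 50+=1836
[period 2]
Births: 1026 * 0.111 = 114  |  460 * 0.112 = 52  |  435 * 0.433 = 188 ⇒ total 354
Group 2: 604 * 0.985 = 595
Group 3: 335 * 0.977 = 327
Group 4: 1026 * 0.958 = 983
Group 5: 460 * 0.988 = 454
Group 6: 435 * 0.949 + 1836 * 0.681 = 413 + 1250 = 1663
Population now: 0–9=354, 10–19=595, 20–29=327, 30–39=983, 40–49=454, 50+=1663
[period 3]
Births: 327 * 0.111 = 36  |  983 * 0.112 = 110  |  454 * 0.433 = 197 ⇒ total 343
Group 2: 354 * 0.985 = 349
Group 3: 595 * 0.977 = 581
Group 4: 327 * 0.958 = 313
Group 5: 983 * 0.988 = 971
Group 6: 454 * 0.949 + 1663 * 0.681 = 431 + 1133 = 1564
Population now: 0–9=343, 10–19=349, 20–29=581, 30–39=313, 40–49=971, 50+=1564
Total after period 3: 343 + 349 + 581 + 313 + 971 + 1564 = 4121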